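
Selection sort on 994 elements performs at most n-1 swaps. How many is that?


Each of the 993 passes places one element in its final position.
Pass 1: swap minimum into position 0
Pass 2: swap minimum of remaining into position 1
...
Pass 993: last two elements, one swap
Maximum swaps = 994 - 1 = 993


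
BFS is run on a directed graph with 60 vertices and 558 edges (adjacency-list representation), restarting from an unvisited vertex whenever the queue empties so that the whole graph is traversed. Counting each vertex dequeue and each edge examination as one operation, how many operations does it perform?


A full BFS traversal dequeues each vertex exactly once and examines each directed edge exactly once.
V = 60 (vertex processing cost)
E = 558 (edge examination cost)
Total operations proportional to V + E = 60 + 558 = 618


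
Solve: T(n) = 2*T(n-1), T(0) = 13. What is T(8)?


Unrolling:
T(8) = 2*T(7) = 2^2*T(6) = ... = 2^8*T(0)
= 2^8 * 13
= 256 * 13 = 3328


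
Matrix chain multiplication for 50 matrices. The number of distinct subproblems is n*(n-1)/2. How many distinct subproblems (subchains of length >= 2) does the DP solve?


Subproblems are indexed by (i, j) where i < j.
Number of such pairs = n*(n-1)/2
= 50 * 49 / 2
= 1225


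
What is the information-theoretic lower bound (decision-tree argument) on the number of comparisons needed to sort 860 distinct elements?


A binary decision tree of height h has at most 2^h leaves and needs at least n! of them, so h >= ceil(log2(n!)).
860! is far too large to multiply out, so use Stirling's series:
  ln(n!) ~ n ln n - n + (1/2) ln(2 pi n) + 1/(12n)  (error below 1/(360 n^3), negligible here)
  ln(860) = 6.7569324
  n ln n = 860 * 6.7569324 = 5810.9619
  (1/2) ln(2 pi * 860) = (1/2) ln(5403.5394) = 4.2974
  1/(12*860) = 0.0001
  ln(860!) ~ 5810.9619 - 860 + 4.2974 + 0.0001 = 4955.2594
Convert to base 2: log2(860!) = 4955.2594 / ln 2 = 4955.2594 / 0.69314718 = 7148.9282
ceil(7148.9282) = 7149


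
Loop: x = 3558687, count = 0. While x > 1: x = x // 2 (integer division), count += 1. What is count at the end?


The variable x halves each step:
x = 3558687 -> 1779343 -> 889671 -> 444835 -> 222417 -> 111208 -> 55604 -> 27802 -> 13901 -> 6950 -> 3475 -> 1737 -> 868 -> 434 -> 217 -> 108 -> 54 -> 27 -> 13 -> 6 -> 3 -> 1
Number of halvings = floor(log2(3558687)) = 21


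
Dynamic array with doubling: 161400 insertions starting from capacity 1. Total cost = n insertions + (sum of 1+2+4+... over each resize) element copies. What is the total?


n = 161400
Insertion costs: 161400
Resizes copy 1, 2, 4, ... up to the largest power of 2 that is <= n-1 = 161399, i.e. 131072.
Copy costs = 1 + 2 + 4 + 8 + 16 + 32 + 64 + 128 + 256 + 512 + 1024 + 2048 + 4096 + 8192 + 16384 + 32768 + 65536 + 131072 = 262143
Total = 161400 + 262143 = 423543


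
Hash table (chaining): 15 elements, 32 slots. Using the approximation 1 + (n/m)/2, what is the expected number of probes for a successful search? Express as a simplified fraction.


Computing expected probes:
alpha = 15/32
= 1 + alpha/2
= 1 + 15/(2*32)
= (2*32 + 15) / (2*32)
= 79/64


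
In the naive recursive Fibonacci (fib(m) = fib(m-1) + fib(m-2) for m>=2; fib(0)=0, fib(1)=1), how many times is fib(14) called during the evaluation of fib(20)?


Let N(m) = number of times fib(m) is called while evaluating fib(20).
N(20) = 1 (the initial call).
N(19) = 1 (only fib(20) calls it).
For 1 <= m <= 18: fib(m) is called by fib(m+1) and fib(m+2), so
  N(m) = N(m+1) + N(m+2).
fib(0) is called only by fib(2), so N(0) = N(2).
Walk down from m=20:
  N(20)=1, N(19)=1, N(18)=2, N(17)=3, N(16)=5, N(15)=8, N(14)=13
N(14) = 13


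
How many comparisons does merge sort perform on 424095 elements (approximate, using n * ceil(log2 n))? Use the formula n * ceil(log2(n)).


Recursion depth: ceil(log2(424095)) = 19
Each recursion level merges n = 424095 elements
Total = 424095 * 19 = 8057805


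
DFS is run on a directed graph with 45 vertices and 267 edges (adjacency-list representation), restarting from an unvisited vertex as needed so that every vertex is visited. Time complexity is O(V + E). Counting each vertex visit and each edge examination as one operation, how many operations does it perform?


A full DFS traversal processes each vertex exactly once (push/pop on stack).
Each directed edge is examined once.
V = 45, E = 267
V + E = 312


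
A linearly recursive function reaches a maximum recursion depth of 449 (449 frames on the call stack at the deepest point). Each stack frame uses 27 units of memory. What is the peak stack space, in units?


Maximum recursion depth = 449 frames
Memory per frame = 27 units
Total stack space = depth * frame_size
= 449 * 27 = 12123


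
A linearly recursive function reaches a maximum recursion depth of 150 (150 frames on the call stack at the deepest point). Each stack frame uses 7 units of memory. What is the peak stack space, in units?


Maximum recursion depth = 150 frames
Memory per frame = 7 units
Total stack space = depth * frame_size
= 150 * 7 = 1050


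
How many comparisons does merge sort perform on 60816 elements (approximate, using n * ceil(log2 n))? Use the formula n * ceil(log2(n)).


Recursion depth: ceil(log2(60816)) = 16
Each recursion level merges n = 60816 elements
Total = 60816 * 16 = 973056


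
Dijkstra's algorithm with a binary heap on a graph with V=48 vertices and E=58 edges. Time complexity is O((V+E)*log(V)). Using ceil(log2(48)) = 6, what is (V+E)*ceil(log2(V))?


Dijkstra with a binary heap: each vertex is extracted once, each edge may relax once.
Each heap operation costs O(log V).
V + E = 48 + 58 = 106
ceil(log2(48)) = 6 (since 2^5 = 32 < 48 <= 64 = 2^6)
Total heap work = (V+E) * ceil(log2(V)) = 106 * 6 = 636


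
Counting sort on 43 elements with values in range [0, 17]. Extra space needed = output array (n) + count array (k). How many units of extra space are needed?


Output array size: 43 (to store sorted result)
Count array size: 18 (one slot per possible value, range 0 to 17)
Total extra space = 43 + 18 = 61


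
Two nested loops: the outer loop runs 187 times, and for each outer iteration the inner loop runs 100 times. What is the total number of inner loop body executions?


Outer loop: 187 iterations
Inner loop: 100 iterations per outer iteration
Total = 187 * 100 = 18700


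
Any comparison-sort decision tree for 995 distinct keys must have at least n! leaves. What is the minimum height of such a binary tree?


A binary decision tree of height h has at most 2^h leaves and needs at least n! of them, so h >= ceil(log2(n!)).
995! is far too large to multiply out, so use Stirling's series:
  ln(n!) ~ n ln n - n + (1/2) ln(2 pi n) + 1/(12n)  (error below 1/(360 n^3), negligible here)
  ln(995) = 6.9027427
  n ln n = 995 * 6.9027427 = 6868.2290
  (1/2) ln(2 pi * 995) = (1/2) ln(6251.7694) = 4.3703
  1/(12*995) = 0.0001
  ln(995!) ~ 6868.2290 - 995 + 4.3703 + 0.0001 = 5877.5994
Convert to base 2: log2(995!) = 5877.5994 / ln 2 = 5877.5994 / 0.69314718 = 8479.5835
ceil(8479.5835) = 8480


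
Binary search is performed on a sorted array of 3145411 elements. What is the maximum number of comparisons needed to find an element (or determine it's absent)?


Binary search halves the search space each comparison:
  Step 1: search space = 3145411 -> 1572705
  Step 2: search space = 1572705 -> 786352
  Step 3: search space = 786352 -> 393176
  Step 4: search space = 393176 -> 196588
  Step 5: search space = 196588 -> 98294
  Step 6: search space = 98294 -> 49147
  Step 7: search space = 49147 -> 24573
  Step 8: search space = 24573 -> 12286
  Step 9: search space = 12286 -> 6143
  Step 10: search space = 6143 -> 3071
  Step 11: search space = 3071 -> 1535
  Step 12: search space = 1535 -> 767
  Step 13: search space = 767 -> 383
  Step 14: search space = 383 -> 191
  Step 15: search space = 191 -> 95
  Step 16: search space = 95 -> 47
  Step 17: search space = 47 -> 23
  Step 18: search space = 23 -> 11
  Step 19: search space = 11 -> 5
  Step 20: search space = 5 -> 2
  Step 21: search space = 2 -> 1
  Step 22: search space = 1 (final check)
Maximum comparisons = floor(log2(3145411)) + 1 = 21 + 1 = 22


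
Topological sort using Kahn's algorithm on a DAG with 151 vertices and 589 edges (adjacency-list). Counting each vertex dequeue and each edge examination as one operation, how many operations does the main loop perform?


Kahn's algorithm:
  1. Compute in-degrees: O(V + E)
  2. Process queue: each vertex dequeued once (O(V))
     each edge examined once (O(E))
Total = V + E = 151 + 589 = 740


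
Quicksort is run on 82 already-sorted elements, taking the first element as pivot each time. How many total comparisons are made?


Sum of comparisons per partition:
81 + 80 + ... + 1 + 0
= 82 * (82 - 1) / 2
= 82 * 81 / 2
= 3321


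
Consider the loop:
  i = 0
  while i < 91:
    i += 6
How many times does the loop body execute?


Starting at i = 0, each iteration adds 6.
Iterations until i >= 91:
  Iteration 1: i = 0 -> i = 6
  Iteration 2: i = 6 -> i = 12
  Iteration 3: i = 12 -> i = 18
  Iteration 4: i = 18 -> i = 24
  Iteration 5: i = 24 -> i = 30
  Iteration 6: i = 30 -> i = 36
  Iteration 7: i = 36 -> i = 42
  Iteration 8: i = 42 -> i = 48
  ... continuing ...
Total iterations = ceil(91/6) = 16


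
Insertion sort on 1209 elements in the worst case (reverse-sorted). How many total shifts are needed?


In the worst case (reverse-sorted), each element shifts past all previous:
  Element 1: 1 shifts
  Element 2: 2 shifts
  Element 3: 3 shifts
  Element 4: 4 shifts
  Element 5: 5 shifts
  ...
  Element 1208: 1208 shifts
Total = 1 + 2 + ... + 1208
= 1209*(1209-1)/2 = 730236


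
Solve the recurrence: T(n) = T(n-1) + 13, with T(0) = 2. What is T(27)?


Unrolling the recurrence:
T(27) = T(26) + 13
       = T(25) + 13 + 13
       = T(24) + 13*3
       ...
       = T(0) + 13*27
       = 2 + 351 = 353


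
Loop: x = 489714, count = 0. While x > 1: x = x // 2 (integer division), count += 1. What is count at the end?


The variable x halves each step:
x = 489714 -> 244857 -> 122428 -> 61214 -> 30607 -> 15303 -> 7651 -> 3825 -> 1912 -> 956 -> 478 -> 239 -> 119 -> 59 -> 29 -> 14 -> 7 -> 3 -> 1
Number of halvings = floor(log2(489714)) = 18


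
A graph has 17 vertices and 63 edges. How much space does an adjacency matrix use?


Adjacency matrix: V x V grid of entries
Space = V^2 = 17^2 = 17 * 17 = 289


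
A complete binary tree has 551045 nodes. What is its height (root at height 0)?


In a complete binary tree, level k holds nodes 2^k .. 2^(k+1)-1 (1-indexed).
Height = floor(log2(n)) = floor(log2(551045)) = 19
Check: 2^19 = 524288 <= 551045 < 1048576 = 2^20


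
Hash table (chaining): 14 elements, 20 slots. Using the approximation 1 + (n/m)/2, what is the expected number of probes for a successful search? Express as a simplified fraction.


Computing expected probes:
alpha = 14/20
= 1 + alpha/2
= 1 + 14/(2*20)
= (2*20 + 14) / (2*20)
= 54/40 = 27/20


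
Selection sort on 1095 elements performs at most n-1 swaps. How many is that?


Each of the 1094 passes places one element in its final position.
Pass 1: swap minimum into position 0
Pass 2: swap minimum of remaining into position 1
...
Pass 1094: last two elements, one swap
Maximum swaps = 1095 - 1 = 1094


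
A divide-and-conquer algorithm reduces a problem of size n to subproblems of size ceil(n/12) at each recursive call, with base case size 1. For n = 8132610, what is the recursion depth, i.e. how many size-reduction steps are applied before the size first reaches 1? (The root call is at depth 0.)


Each step divides the size by 12 (rounding up); after k steps the size is ceil(n/12^k), which equals 1 exactly when 12^k >= n.
So the depth is the smallest k with 12^k >= 8132610, i.e. ceil(log_12(8132610)).
12^6 = 2985984 < 8132610 <= 35831808 = 12^7
Recursion depth = 7


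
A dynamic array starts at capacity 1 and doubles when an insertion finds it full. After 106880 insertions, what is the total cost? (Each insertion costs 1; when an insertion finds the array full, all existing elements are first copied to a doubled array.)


Insertion cost: 106880 (one per element)
Resizes occur just before inserting elements 2, 3, 5, 9, ...
Elements copied at each resize: 1 + 2 + 4 + 8 + 16 + 32 + 64 + 128 + 256 + 512 + 1024 + 2048 + 4096 + 8192 + 16384 + 32768 + 65536
Sum of copies = 131071 (geometric series: 2^k - 1)
Total = 106880 + 131071 = 237951


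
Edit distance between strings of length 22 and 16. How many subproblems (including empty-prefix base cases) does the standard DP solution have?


The table includes base cases (empty prefixes).
Rows: (m+1) = 23
Columns: (n+1) = 17
Total = 23 * 17 = 391


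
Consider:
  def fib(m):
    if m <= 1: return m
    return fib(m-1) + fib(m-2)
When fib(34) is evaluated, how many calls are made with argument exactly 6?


Let N(m) = number of times fib(m) is called while evaluating fib(34).
N(34) = 1 (the initial call).
N(33) = 1 (only fib(34) calls it).
For 1 <= m <= 32: fib(m) is called by fib(m+1) and fib(m+2), so
  N(m) = N(m+1) + N(m+2).
fib(0) is called only by fib(2), so N(0) = N(2).
Walk down from m=34:
  N(34)=1, N(33)=1, N(32)=2, N(31)=3, N(30)=5, N(29)=8, N(28)=13, N(27)=21, N(26)=34, N(25)=55, N(24)=89, N(23)=144, N(22)=233, N(21)=377, N(20)=610, N(19)=987, N(18)=1597, N(17)=2584, N(16)=4181, N(15)=6765, N(14)=10946, N(13)=17711, N(12)=28657, N(11)=46368, N(10)=75025, N(9)=121393, N(8)=196418, N(7)=317811, N(6)=514229
N(6) = 514229


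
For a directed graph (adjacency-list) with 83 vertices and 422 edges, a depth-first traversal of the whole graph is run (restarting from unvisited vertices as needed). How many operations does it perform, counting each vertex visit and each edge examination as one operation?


A full DFS traversal visits each vertex once and examines each edge once.
V = 83
E = 422
Sum = 83 + 422 = 505


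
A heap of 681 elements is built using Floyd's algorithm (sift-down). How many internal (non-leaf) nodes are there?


Leaf nodes occupy roughly half the array.
Sift-down is called for each internal node, starting from the last one.
Internal nodes = floor(n/2) = floor(681/2) = 340


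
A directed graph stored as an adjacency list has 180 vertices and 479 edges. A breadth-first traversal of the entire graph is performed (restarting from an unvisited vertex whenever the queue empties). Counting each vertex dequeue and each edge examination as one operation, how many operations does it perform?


A full BFS traversal dequeues each vertex once and examines each edge once.
Vertex visits: 180
Edge visits: 479
V + E = 180 + 479 = 659


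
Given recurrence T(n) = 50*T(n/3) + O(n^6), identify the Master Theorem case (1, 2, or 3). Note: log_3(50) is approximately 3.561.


Master Theorem parameters: a=50, b=3, c=6
log_b(a) = 3.561
Compare b^c with a: 3^6 = 729 > 50, so c > log_b(a).
Comparing c=6 vs log_b(a)=3.561:
6 > 3.561 => Case 3
Result: T(n) = O(n^6)
Master Theorem case = 3


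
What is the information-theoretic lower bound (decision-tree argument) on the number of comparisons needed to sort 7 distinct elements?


A binary decision tree of height h has at most 2^h leaves and needs at least n! of them, so h >= ceil(log2(n!)).
Compute 7! as a running product:
  x2 = 2, x3 = 6, x4 = 24, x5 = 120
  x6 = 720, x7 = 5040
7! = 5040
Bracket between powers of 2:
  2^12 = 4096 < 5040 <= 8192 = 2^13
So ceil(log2(7!)) = 13


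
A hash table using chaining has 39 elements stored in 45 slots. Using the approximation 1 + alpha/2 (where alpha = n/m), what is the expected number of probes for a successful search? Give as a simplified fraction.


Load factor alpha = n/m = 39/45
Expected probes = 1 + alpha/2 = 1 + 39/(2*45)
= 1 + 39/90
= 90/90 + 39/90
= 129/90
Simplify: 43/30


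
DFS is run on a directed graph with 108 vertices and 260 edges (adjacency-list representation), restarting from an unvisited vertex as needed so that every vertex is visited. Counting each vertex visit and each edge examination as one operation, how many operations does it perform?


A full DFS traversal processes each vertex exactly once (push/pop on stack).
Each directed edge is examined once.
V = 108, E = 260
V + E = 368


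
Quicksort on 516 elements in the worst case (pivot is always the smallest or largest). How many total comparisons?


In the worst case, each partition step picks the worst pivot:
  Partition 1: 515 comparisons (n-1 elements to compare)
  Partition 2: 514 comparisons
  Partition 3: 513 comparisons
  Partition 4: 512 comparisons
  Partition 5: 511 comparisons
  ...
  Last partition: 0 comparisons
Total = (n-1) + (n-2) + ... + 1 + 0 = n*(n-1)/2
= 516*515/2 = 132870


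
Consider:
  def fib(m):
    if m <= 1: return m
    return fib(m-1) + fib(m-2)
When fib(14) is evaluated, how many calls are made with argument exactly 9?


Let N(m) = number of times fib(m) is called while evaluating fib(14).
N(14) = 1 (the initial call).
N(13) = 1 (only fib(14) calls it).
For 1 <= m <= 12: fib(m) is called by fib(m+1) and fib(m+2), so
  N(m) = N(m+1) + N(m+2).
fib(0) is called only by fib(2), so N(0) = N(2).
Walk down from m=14:
  N(14)=1, N(13)=1, N(12)=2, N(11)=3, N(10)=5, N(9)=8
N(9) = 8


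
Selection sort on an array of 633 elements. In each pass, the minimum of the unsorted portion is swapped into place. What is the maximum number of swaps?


Selection sort performs one swap per pass:
  Pass 1: find min in positions 0 to 632, swap with position 0
  Pass 2: find min in positions 1 to 632, swap with position 1
  Pass 3: find min in positions 2 to 632, swap with position 2
  Pass 4: find min in positions 3 to 632, swap with position 3
  Pass 5: find min in positions 4 to 632, swap with position 4
  ... (627 more passes)
Total passes (and swaps) = n - 1 = 633 - 1 = 632


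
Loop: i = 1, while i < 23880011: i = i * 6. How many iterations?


i multiplies by 6 each step:
i = 1 -> 6 -> 36 -> 216 -> 1296 -> 7776 -> 46656 -> 279936 -> 1679616 -> 10077696 -> 60466176 (stop)
Iterations = ceil(log_6(23880011)) = 10


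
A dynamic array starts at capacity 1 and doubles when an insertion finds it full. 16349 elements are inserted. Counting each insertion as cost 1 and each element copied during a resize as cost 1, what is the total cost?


n = 16349
Insertion costs: 16349
Resizes copy 1, 2, 4, ... up to the largest power of 2 that is <= n-1 = 16348, i.e. 8192.
Copy costs = 1 + 2 + 4 + 8 + 16 + 32 + 64 + 128 + 256 + 512 + 1024 + 2048 + 4096 + 8192 = 16383
Total = 16349 + 16383 = 32732


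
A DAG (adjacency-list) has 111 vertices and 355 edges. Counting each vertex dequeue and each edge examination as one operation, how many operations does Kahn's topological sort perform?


V = 111 (vertex processing)
E = 355 (edge processing)
V + E = 111 + 355 = 466


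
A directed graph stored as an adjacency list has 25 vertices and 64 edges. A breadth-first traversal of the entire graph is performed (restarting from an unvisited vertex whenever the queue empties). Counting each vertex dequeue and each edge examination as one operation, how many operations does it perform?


A full BFS traversal dequeues each vertex once and examines each edge once.
Vertex visits: 25
Edge visits: 64
V + E = 25 + 64 = 89


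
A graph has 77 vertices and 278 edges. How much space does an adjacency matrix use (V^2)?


Adjacency matrix: V x V grid of entries
Space = V^2 = 77^2 = 77 * 77 = 5929


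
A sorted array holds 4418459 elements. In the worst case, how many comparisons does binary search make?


Halving sequence: 4418459 -> 2209229 -> 1104614 -> 552307 -> 276153 -> 138076 -> 69038 -> 34519 -> 17259 -> 8629 -> 4314 -> 2157 -> 1078 -> 539 -> 269 -> 134 -> 67 -> 33 -> 16 -> 8 -> 4 -> 2 -> 1
Number of halvings = 22
Max comparisons = 22 + 1 = 23


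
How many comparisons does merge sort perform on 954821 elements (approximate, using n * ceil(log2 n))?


Recursion depth: ceil(log2(954821)) = 20
Each recursion level merges n = 954821 elements
Total = 954821 * 20 = 19096420


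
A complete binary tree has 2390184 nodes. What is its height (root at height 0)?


In a complete binary tree, level k holds nodes 2^k .. 2^(k+1)-1 (1-indexed).
Height = floor(log2(n)) = floor(log2(2390184)) = 21
Check: 2^21 = 2097152 <= 2390184 < 4194304 = 2^22


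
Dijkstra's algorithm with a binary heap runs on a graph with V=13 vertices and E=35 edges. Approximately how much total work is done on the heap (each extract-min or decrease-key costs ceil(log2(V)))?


Dijkstra with a binary heap: each vertex is extracted once, each edge may relax once.
Each heap operation costs O(log V).
V + E = 13 + 35 = 48
ceil(log2(13)) = 4 (since 2^3 = 8 < 13 <= 16 = 2^4)
Total heap work = (V+E) * ceil(log2(V)) = 48 * 4 = 192


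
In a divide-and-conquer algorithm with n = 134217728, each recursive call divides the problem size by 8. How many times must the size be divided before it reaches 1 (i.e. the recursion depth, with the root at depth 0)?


Number of divisions = log_8(134217728)
Sizes: 134217728 -> 16777216 -> 2097152 -> 262144 -> 32768 -> 4096 -> 512 -> 64 -> 8 -> 1 (9 divisions)
Recursion depth = 9


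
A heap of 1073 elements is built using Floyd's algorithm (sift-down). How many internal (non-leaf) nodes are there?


Leaf nodes occupy roughly half the array.
Sift-down is called for each internal node, starting from the last one.
Internal nodes = floor(n/2) = floor(1073/2) = 536


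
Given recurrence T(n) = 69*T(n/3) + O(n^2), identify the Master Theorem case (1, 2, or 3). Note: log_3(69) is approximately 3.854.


Master Theorem parameters: a=69, b=3, c=2
log_b(a) = 3.854
Compare b^c with a: 3^2 = 9 < 69, so c < log_b(a).
Comparing c=2 vs log_b(a)=3.854:
2 < 3.854 => Case 1
Result: T(n) = O(n^(log_3 69)) ~ O(n^3.854)
Master Theorem case = 1


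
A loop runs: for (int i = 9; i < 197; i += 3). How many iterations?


Loop starts at i = 9, increments by 3, stops when i >= 197.
Number of iterations = ceil((197 - 9) / 3)
= ceil(188 / 3)
= 63


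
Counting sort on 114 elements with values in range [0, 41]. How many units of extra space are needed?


Output array size: 114 (to store sorted result)
Count array size: 42 (one slot per possible value, range 0 to 41)
Total extra space = 114 + 42 = 156


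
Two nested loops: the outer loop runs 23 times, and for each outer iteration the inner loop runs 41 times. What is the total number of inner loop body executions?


Outer loop: 23 iterations
Inner loop: 41 iterations per outer iteration
Total = 23 * 41 = 943


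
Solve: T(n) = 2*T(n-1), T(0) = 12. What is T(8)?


Unrolling:
T(8) = 2*T(7) = 2^2*T(6) = ... = 2^8*T(0)
= 2^8 * 12
= 256 * 12 = 3072


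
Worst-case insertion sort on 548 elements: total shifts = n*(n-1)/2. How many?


Sum of shifts = 1 + 2 + 3 + ... + 547
= 548 * 547 / 2
= 299756 / 2
= 149878


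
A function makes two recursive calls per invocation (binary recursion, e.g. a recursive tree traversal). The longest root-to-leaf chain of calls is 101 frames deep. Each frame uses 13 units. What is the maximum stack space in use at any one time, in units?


Binary recursion: the two calls run one after the other, so only one root-to-leaf chain of frames is on the stack at a time.
Maximum depth (longest chain) = 101 frames
Each frame = 13 units
Max stack space = 101 * 13 = 1313


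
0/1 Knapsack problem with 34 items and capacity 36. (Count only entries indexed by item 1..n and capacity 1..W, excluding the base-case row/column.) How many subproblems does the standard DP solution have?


The DP table is indexed by (item, capacity).
Rows: 34 items
Columns: 36 capacity values (1 to W)
Total subproblems = 34 * 36 = 1224


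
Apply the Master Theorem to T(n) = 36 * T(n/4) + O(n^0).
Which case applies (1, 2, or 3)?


The Master Theorem: T(n) = a*T(n/b) + O(n^c)
  a = 36, b = 4, c = 0
log_b(a) = log_4(36) ~ 2.585
Compare b^c with a: 4^0 = 1 < 36, so c < log_b(a).
Since c < log_b(a), Case 1 applies.
T(n) = O(n^(log_4 36)) ~ O(n^2.585)
Master Theorem case = 1


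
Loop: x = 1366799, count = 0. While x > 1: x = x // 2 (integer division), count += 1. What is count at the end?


The variable x halves each step:
x = 1366799 -> 683399 -> 341699 -> 170849 -> 85424 -> 42712 -> 21356 -> 10678 -> 5339 -> 2669 -> 1334 -> 667 -> 333 -> 166 -> 83 -> 41 -> 20 -> 10 -> 5 -> 2 -> 1
Number of halvings = floor(log2(1366799)) = 20


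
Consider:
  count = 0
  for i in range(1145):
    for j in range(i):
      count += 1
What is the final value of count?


For each i, the inner loop runs i times:
  i=0: inner runs 0 times
  i=1: inner runs 1 time
  i=2: inner runs 2 times
  i=3: inner runs 3 times
  i=4: inner runs 4 times
  i=5: inner runs 5 times
  i=6: inner runs 6 times
  i=7: inner runs 7 times
  ...
Total = 0 + 1 + 2 + ... + 1144 = 1145*(1145-1)/2 = 654940


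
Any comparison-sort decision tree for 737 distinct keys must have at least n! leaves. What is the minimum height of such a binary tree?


A binary decision tree of height h has at most 2^h leaves and needs at least n! of them, so h >= ceil(log2(n!)).
737! is far too large to multiply out, so use Stirling's series:
  ln(n!) ~ n ln n - n + (1/2) ln(2 pi n) + 1/(12n)  (error below 1/(360 n^3), negligible here)
  ln(737) = 6.6025879
  n ln n = 737 * 6.6025879 = 4866.1073
  (1/2) ln(2 pi * 737) = (1/2) ln(4630.7076) = 4.2202
  1/(12*737) = 0.0001
  ln(737!) ~ 4866.1073 - 737 + 4.2202 + 0.0001 = 4133.3276
Convert to base 2: log2(737!) = 4133.3276 / ln 2 = 4133.3276 / 0.69314718 = 5963.1312
ceil(5963.1312) = 5964


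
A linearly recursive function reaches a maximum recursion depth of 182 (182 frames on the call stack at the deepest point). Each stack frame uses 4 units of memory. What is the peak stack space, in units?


Maximum recursion depth = 182 frames
Memory per frame = 4 units
Total stack space = depth * frame_size
= 182 * 4 = 728


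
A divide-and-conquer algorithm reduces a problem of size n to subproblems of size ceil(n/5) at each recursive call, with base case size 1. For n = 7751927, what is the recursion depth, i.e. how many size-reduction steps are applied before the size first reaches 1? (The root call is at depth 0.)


Each step divides the size by 5 (rounding up); after k steps the size is ceil(n/5^k), which equals 1 exactly when 5^k >= n.
So the depth is the smallest k with 5^k >= 7751927, i.e. ceil(log_5(7751927)).
5^9 = 1953125 < 7751927 <= 9765625 = 5^10
Recursion depth = 10


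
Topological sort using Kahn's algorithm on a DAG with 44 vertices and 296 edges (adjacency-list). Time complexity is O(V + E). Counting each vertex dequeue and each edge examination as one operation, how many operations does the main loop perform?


Kahn's algorithm:
  1. Compute in-degrees: O(V + E)
  2. Process queue: each vertex dequeued once (O(V))
     each edge examined once (O(E))
Total = V + E = 44 + 296 = 340


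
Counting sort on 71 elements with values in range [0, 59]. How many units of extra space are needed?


Output array size: 71 (to store sorted result)
Count array size: 60 (one slot per possible value, range 0 to 59)
Total extra space = 71 + 60 = 131


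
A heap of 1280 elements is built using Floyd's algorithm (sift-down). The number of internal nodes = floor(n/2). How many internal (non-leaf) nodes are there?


Leaf nodes occupy roughly half the array.
Sift-down is called for each internal node, starting from the last one.
Internal nodes = floor(n/2) = floor(1280/2) = 640


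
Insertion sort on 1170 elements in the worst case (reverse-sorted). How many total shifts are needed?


In the worst case (reverse-sorted), each element shifts past all previous:
  Element 1: 1 shifts
  Element 2: 2 shifts
  Element 3: 3 shifts
  Element 4: 4 shifts
  Element 5: 5 shifts
  ...
  Element 1169: 1169 shifts
Total = 1 + 2 + ... + 1169
= 1170*(1170-1)/2 = 683865


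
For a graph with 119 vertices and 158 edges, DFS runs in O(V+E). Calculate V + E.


A full DFS traversal visits each vertex once and examines each edge once.
V = 119
E = 158
Sum = 119 + 158 = 277


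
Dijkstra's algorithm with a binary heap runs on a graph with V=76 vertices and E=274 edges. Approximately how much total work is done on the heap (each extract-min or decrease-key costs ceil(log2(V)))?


Dijkstra with a binary heap: each vertex is extracted once, each edge may relax once.
Each heap operation costs O(log V).
V + E = 76 + 274 = 350
ceil(log2(76)) = 7 (since 2^6 = 64 < 76 <= 128 = 2^7)
Total heap work = (V+E) * ceil(log2(V)) = 350 * 7 = 2450


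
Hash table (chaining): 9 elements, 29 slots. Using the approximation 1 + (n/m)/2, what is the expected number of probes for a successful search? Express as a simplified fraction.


Computing expected probes:
alpha = 9/29
= 1 + alpha/2
= 1 + 9/(2*29)
= (2*29 + 9) / (2*29)
= 67/58


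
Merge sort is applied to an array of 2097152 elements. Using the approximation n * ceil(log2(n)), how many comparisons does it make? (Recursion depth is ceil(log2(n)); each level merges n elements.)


Merge sort divides the array into halves recursively.
Number of levels = ceil(log2(2097152)) = 21
At each level, approximately n = 2097152 comparisons are needed for merging.
Total comparisons ~ n * ceil(log2(n)) = 2097152 * 21 = 44040192


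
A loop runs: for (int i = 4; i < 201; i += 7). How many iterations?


Loop starts at i = 4, increments by 7, stops when i >= 201.
Number of iterations = ceil((201 - 4) / 7)
= ceil(197 / 7)
= 29


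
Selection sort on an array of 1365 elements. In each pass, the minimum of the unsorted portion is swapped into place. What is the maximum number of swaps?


Selection sort performs one swap per pass:
  Pass 1: find min in positions 0 to 1364, swap with position 0
  Pass 2: find min in positions 1 to 1364, swap with position 1
  Pass 3: find min in positions 2 to 1364, swap with position 2
  Pass 4: find min in positions 3 to 1364, swap with position 3
  Pass 5: find min in positions 4 to 1364, swap with position 4
  ... (1359 more passes)
Total passes (and swaps) = n - 1 = 1365 - 1 = 1364


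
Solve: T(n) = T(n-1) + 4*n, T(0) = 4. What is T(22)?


Expanding the recurrence:
T(22) = T(21) + 4*22
       = T(20) + 4*21 + 4*22
       ...
       = T(0) + 4*(1 + 2 + ... + 22)
       = 4 + 4 * 22*23/2
       = 4 + 4 * 253
       = 4 + 1012 = 1016


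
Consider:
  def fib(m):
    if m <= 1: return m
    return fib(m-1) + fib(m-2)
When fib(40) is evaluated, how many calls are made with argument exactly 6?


Let N(m) = number of times fib(m) is called while evaluating fib(40).
N(40) = 1 (the initial call).
N(39) = 1 (only fib(40) calls it).
For 1 <= m <= 38: fib(m) is called by fib(m+1) and fib(m+2), so
  N(m) = N(m+1) + N(m+2).
fib(0) is called only by fib(2), so N(0) = N(2).
Walk down from m=40:
  N(40)=1, N(39)=1, N(38)=2, N(37)=3, N(36)=5, N(35)=8, N(34)=13, N(33)=21, N(32)=34, N(31)=55, N(30)=89, N(29)=144, N(28)=233, N(27)=377, N(26)=610, N(25)=987, N(24)=1597, N(23)=2584, N(22)=4181, N(21)=6765, N(20)=10946, N(19)=17711, N(18)=28657, N(17)=46368, N(16)=75025, N(15)=121393, N(14)=196418, N(13)=317811, N(12)=514229, N(11)=832040, N(10)=1346269, N(9)=2178309, N(8)=3524578, N(7)=5702887, N(6)=9227465
N(6) = 9227465


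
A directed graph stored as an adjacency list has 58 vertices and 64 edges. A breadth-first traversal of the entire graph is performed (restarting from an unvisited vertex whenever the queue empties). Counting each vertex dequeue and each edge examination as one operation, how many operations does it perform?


A full BFS traversal dequeues each vertex once and examines each edge once.
Vertex visits: 58
Edge visits: 64
V + E = 58 + 64 = 122


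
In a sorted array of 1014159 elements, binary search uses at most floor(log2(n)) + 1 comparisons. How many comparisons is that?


Halving sequence: 1014159 -> 507079 -> 253539 -> 126769 -> 63384 -> 31692 -> 15846 -> 7923 -> 3961 -> 1980 -> 990 -> 495 -> 247 -> 123 -> 61 -> 30 -> 15 -> 7 -> 3 -> 1
Number of halvings = 19
Max comparisons = 19 + 1 = 20


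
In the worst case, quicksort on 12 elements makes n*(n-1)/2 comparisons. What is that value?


Sum of comparisons per partition:
11 + 10 + ... + 1 + 0
= 12 * (12 - 1) / 2
= 12 * 11 / 2
= 66


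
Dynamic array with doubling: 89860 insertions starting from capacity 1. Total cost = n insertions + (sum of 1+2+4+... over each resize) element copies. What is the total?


n = 89860
Insertion costs: 89860
Resizes copy 1, 2, 4, ... up to the largest power of 2 that is <= n-1 = 89859, i.e. 65536.
Copy costs = 1 + 2 + 4 + 8 + 16 + 32 + 64 + 128 + 256 + 512 + 1024 + 2048 + 4096 + 8192 + 16384 + 32768 + 65536 = 131071
Total = 89860 + 131071 = 220931


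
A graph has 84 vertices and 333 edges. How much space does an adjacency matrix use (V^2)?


Adjacency matrix: V x V grid of entries
Space = V^2 = 84^2 = 84 * 84 = 7056


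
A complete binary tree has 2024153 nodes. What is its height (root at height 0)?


In a complete binary tree, level k holds nodes 2^k .. 2^(k+1)-1 (1-indexed).
Height = floor(log2(n)) = floor(log2(2024153)) = 20
Check: 2^20 = 1048576 <= 2024153 < 2097152 = 2^21


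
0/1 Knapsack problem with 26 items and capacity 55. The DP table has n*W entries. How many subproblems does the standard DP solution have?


The DP table is indexed by (item, capacity).
Rows: 26 items
Columns: 55 capacity values (1 to W)
Total subproblems = 26 * 55 = 1430


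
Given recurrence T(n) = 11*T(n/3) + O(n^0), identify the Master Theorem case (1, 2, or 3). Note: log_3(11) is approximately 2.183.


Master Theorem parameters: a=11, b=3, c=0
log_b(a) = 2.183
Compare b^c with a: 3^0 = 1 < 11, so c < log_b(a).
Comparing c=0 vs log_b(a)=2.183:
0 < 2.183 => Case 1
Result: T(n) = O(n^(log_3 11)) ~ O(n^2.183)
Master Theorem case = 1


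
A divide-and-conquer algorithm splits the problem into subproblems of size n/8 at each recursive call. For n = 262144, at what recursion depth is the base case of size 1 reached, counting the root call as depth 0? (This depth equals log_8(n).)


At each depth, the problem size is divided by 8:
  Depth 0: problem size = 262144
  Depth 1: problem size = 32768
  Depth 2: problem size = 4096
  Depth 3: problem size = 512
  Depth 4: problem size = 64
  Depth 5: problem size = 8
  Depth 6: problem size = 1 (base case)
The base case is reached at depth log_8(262144) = 6 (the tree has 7 levels counting depth 0, but the depth asked for is 6).
Recursion depth = 6


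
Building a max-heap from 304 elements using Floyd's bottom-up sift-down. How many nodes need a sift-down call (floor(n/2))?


In a heap of 304 elements (0-indexed array):
  Last element index: 303
  Parent of last element: floor((303 - 1) / 2) = 151
  Internal nodes: indices 0 to 151
  Count = floor(304/2) = 152


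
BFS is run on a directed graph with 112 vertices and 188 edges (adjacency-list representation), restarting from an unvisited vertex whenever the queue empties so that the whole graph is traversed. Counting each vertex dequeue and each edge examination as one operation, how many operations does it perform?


A full BFS traversal dequeues each vertex exactly once and examines each directed edge exactly once.
V = 112 (vertex processing cost)
E = 188 (edge examination cost)
Total operations proportional to V + E = 112 + 188 = 300


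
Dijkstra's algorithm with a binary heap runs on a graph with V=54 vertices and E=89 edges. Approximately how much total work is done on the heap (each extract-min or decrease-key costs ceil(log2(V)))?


Dijkstra with a binary heap: each vertex is extracted once, each edge may relax once.
Each heap operation costs O(log V).
V + E = 54 + 89 = 143
ceil(log2(54)) = 6 (since 2^5 = 32 < 54 <= 64 = 2^6)
Total heap work = (V+E) * ceil(log2(V)) = 143 * 6 = 858


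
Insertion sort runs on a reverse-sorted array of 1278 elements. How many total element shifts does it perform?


Sum of shifts = 1 + 2 + 3 + ... + 1277
= 1278 * 1277 / 2
= 1632006 / 2
= 816003


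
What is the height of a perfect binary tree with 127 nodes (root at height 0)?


A perfect binary tree with 127 nodes:
  127 = 2^7 - 1
  Levels: 0, 1, ..., 6
  Height = 6


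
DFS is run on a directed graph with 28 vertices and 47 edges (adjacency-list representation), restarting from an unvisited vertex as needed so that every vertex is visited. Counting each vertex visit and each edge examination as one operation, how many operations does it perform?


A full DFS traversal processes each vertex exactly once (push/pop on stack).
Each directed edge is examined once.
V = 28, E = 47
V + E = 75


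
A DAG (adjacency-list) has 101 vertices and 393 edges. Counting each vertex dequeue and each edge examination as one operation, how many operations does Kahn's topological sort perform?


V = 101 (vertex processing)
E = 393 (edge processing)
V + E = 101 + 393 = 494


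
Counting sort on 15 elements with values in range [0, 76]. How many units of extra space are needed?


Output array size: 15 (to store sorted result)
Count array size: 77 (one slot per possible value, range 0 to 76)
Total extra space = 15 + 77 = 92


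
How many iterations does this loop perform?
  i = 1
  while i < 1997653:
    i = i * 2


The loop variable doubles each iteration:
i = 1 -> 2 -> 4 -> 8 -> 16 -> 32 -> 64 -> 128 -> 256 -> 512 -> 1024 -> 2048 -> 4096 -> 8192 -> 16384 -> 32768 -> 65536 -> 131072 -> 262144 -> 524288 -> 1048576 -> 2097152 (stop, 2097152 >= 1997653)
Number of doublings = ceil(log2(1997653)) = 21


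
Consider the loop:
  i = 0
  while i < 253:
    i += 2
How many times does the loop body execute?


Starting at i = 0, each iteration adds 2.
Iterations until i >= 253:
  Iteration 1: i = 0 -> i = 2
  Iteration 2: i = 2 -> i = 4
  Iteration 3: i = 4 -> i = 6
  Iteration 4: i = 6 -> i = 8
  Iteration 5: i = 8 -> i = 10
  Iteration 6: i = 10 -> i = 12
  Iteration 7: i = 12 -> i = 14
  Iteration 8: i = 14 -> i = 16
  ... continuing ...
Total iterations = ceil(253/2) = 127


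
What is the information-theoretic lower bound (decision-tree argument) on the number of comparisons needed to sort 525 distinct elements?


A binary decision tree of height h has at most 2^h leaves and needs at least n! of them, so h >= ceil(log2(n!)).
525! is far too large to multiply out, so use Stirling's series:
  ln(n!) ~ n ln n - n + (1/2) ln(2 pi n) + 1/(12n)  (error below 1/(360 n^3), negligible here)
  ln(525) = 6.2633983
  n ln n = 525 * 6.2633983 = 3288.2841
  (1/2) ln(2 pi * 525) = (1/2) ln(3298.6723) = 4.0506
  1/(12*525) = 0.0002
  ln(525!) ~ 3288.2841 - 525 + 4.0506 + 0.0002 = 2767.3349
Convert to base 2: log2(525!) = 2767.3349 / ln 2 = 2767.3349 / 0.69314718 = 3992.4203
ceil(3992.4203) = 3993


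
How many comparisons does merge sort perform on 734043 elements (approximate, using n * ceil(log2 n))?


Recursion depth: ceil(log2(734043)) = 20
Each recursion level merges n = 734043 elements
Total = 734043 * 20 = 14680860


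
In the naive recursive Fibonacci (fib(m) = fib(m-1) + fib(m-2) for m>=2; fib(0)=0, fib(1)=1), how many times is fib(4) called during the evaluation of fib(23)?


Let N(m) = number of times fib(m) is called while evaluating fib(23).
N(23) = 1 (the initial call).
N(22) = 1 (only fib(23) calls it).
For 1 <= m <= 21: fib(m) is called by fib(m+1) and fib(m+2), so
  N(m) = N(m+1) + N(m+2).
fib(0) is called only by fib(2), so N(0) = N(2).
Walk down from m=23:
  N(23)=1, N(22)=1, N(21)=2, N(20)=3, N(19)=5, N(18)=8, N(17)=13, N(16)=21, N(15)=34, N(14)=55, N(13)=89, N(12)=144, N(11)=233, N(10)=377, N(9)=610, N(8)=987, N(7)=1597, N(6)=2584, N(5)=4181, N(4)=6765
N(4) = 6765


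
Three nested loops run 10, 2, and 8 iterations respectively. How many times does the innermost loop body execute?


Loop 1 (outermost): 10 iterations
Loop 2 (middle): 2 iterations per outer
Loop 3 (innermost): 8 iterations per middle
Total = 10 * 2 * 8 = 160
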